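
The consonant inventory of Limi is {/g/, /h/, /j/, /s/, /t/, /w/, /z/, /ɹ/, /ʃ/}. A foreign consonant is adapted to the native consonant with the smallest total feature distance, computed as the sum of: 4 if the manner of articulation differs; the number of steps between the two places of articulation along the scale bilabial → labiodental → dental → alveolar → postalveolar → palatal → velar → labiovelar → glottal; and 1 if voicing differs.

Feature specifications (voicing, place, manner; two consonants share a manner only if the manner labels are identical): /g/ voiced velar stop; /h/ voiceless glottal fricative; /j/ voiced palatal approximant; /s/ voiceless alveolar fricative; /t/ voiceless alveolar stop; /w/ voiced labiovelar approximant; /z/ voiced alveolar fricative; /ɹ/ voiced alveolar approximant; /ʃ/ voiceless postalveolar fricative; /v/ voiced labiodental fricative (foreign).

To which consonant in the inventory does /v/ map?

z

/z/ is closest: same manner (fricative), place distance 2 (labiodental→alveolar), same voicing; total 2. Next closest is /s/ at distance 3.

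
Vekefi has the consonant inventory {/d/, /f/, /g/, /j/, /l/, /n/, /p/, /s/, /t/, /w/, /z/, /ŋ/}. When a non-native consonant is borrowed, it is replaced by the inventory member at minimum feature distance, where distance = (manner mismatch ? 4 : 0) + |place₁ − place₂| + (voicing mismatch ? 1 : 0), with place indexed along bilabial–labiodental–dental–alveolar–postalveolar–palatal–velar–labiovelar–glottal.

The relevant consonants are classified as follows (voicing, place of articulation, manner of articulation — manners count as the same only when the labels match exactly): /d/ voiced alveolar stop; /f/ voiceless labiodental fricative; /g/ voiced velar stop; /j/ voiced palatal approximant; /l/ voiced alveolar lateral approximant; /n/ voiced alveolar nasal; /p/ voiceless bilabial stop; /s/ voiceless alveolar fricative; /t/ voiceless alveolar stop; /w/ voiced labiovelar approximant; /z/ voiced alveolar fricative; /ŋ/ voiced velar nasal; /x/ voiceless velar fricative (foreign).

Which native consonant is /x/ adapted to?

/s/ is closest: same manner (fricative), place distance 3 (velar→alveolar), same voicing; total 3. Next closest is /z/ at distance 4.

s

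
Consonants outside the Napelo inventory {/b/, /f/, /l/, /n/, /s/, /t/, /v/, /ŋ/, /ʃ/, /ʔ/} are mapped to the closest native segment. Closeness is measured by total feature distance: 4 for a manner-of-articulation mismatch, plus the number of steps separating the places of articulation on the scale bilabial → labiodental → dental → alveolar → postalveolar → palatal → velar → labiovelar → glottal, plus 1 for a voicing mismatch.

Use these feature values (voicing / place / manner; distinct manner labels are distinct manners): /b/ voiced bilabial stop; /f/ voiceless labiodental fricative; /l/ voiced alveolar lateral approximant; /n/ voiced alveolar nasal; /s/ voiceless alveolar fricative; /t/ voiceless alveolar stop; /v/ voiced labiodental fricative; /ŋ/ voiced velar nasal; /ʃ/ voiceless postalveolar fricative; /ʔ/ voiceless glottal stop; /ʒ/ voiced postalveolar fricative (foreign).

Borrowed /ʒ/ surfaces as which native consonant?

ʃ

/ʃ/ is closest: same manner (fricative), place distance 0 (postalveolar→postalveolar), voicing differs (+1); total 1. Next closest is /s/ at distance 2.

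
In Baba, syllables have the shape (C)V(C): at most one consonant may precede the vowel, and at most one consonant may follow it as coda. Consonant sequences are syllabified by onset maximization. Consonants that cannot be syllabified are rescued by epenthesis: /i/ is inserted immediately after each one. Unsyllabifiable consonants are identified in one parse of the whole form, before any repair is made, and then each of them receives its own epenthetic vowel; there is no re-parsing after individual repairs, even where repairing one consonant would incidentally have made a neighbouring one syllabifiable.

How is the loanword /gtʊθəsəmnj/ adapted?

gitʊθəsəmniji

Under (C)V(C), the unsyllabifiable consonants are /g/, /n/, /j/ (at most one coda consonant is licensed; onsets are limited to one consonant).
Inserting the epenthetic vowel yields /g/ → /gi/, /n/ → /ni/, /j/ → /ji/.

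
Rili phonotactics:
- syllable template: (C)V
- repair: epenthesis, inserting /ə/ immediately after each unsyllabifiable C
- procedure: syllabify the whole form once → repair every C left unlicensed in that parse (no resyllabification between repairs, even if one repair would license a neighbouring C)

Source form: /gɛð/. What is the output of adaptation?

gɛðə

Syllabifying with onset maximization leaves /ð/ stranded (no codas are permitted; onsets are limited to one consonant).
Epenthesis after each stranded consonant: /ð/ → /ðə/.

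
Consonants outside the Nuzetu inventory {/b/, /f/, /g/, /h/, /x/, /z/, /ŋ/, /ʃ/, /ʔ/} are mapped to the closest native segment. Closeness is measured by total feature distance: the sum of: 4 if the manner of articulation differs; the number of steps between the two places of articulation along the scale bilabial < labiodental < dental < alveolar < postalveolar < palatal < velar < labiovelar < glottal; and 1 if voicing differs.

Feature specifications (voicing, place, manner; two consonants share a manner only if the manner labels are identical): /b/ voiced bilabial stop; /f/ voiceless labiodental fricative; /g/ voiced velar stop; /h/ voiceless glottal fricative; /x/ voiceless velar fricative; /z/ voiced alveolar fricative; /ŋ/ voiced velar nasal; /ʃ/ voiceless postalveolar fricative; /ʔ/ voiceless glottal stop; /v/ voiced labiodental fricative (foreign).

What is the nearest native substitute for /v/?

/f/ is closest: same manner (fricative), place distance 0 (labiodental→labiodental), voicing differs (+1); total 1. Next closest is /z/ at distance 2.

f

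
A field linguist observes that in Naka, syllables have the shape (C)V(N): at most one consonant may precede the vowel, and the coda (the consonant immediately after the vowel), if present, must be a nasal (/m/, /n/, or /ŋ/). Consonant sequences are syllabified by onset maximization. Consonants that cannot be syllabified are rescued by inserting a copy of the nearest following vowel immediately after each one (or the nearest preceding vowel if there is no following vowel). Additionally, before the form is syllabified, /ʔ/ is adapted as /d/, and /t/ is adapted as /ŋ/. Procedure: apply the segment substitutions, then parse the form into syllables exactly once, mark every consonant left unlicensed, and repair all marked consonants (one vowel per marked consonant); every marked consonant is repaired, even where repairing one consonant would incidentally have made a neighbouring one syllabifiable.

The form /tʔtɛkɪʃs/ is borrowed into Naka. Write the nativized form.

Substitution: /t/ → /ŋ/, /ʔ/ → /d/, giving /ŋdŋɛkɪʃs/.
Under (C)V(N), the unsyllabifiable consonants are /ŋ/, /d/, /ʃ/, /s/ (only a nasal (/m/, /n/, or /ŋ/) is licensed in coda position; onsets are limited to one consonant).
Inserting the epenthetic vowel yields /ŋ/ → /ŋɛ/, /d/ → /dɛ/, /ʃ/ → /ʃɪ/, /s/ → /sɪ/.

ŋɛdɛŋɛkɪʃɪsɪ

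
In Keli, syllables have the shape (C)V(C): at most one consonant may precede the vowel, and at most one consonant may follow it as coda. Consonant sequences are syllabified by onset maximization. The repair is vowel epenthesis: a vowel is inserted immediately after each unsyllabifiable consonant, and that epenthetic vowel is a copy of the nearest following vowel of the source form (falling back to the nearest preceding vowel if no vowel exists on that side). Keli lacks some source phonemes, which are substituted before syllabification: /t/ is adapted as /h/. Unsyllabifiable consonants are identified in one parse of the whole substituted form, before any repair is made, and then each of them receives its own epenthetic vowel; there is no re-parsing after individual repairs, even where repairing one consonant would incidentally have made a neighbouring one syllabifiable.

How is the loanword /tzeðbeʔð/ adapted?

Substitution: /t/ → /h/, giving /hzeðbeʔð/.
Under (C)V(C), the unsyllabifiable consonants are /h/, /ð/ (at most one coda consonant is licensed; onsets are limited to one consonant).
Each unlicensed consonant becomes the onset of a new syllable: /h/ → /he/, /ð/ → /ðe/.

hezeðbeʔðe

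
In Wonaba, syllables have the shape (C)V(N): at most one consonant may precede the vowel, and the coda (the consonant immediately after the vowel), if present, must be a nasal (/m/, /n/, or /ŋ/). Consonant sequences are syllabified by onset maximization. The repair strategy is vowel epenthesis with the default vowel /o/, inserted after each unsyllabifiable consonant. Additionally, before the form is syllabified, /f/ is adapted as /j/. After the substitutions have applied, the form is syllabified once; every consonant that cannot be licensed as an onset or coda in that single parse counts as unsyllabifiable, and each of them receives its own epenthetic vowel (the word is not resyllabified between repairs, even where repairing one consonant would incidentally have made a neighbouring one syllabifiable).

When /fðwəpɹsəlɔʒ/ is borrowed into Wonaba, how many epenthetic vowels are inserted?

5

After substitution the input is /jðwəpɹsəlɔʒ/.
The unsyllabifiable consonants are /j/, /ð/, /p/, /ɹ/, /ʒ/; each receives one epenthetic vowel.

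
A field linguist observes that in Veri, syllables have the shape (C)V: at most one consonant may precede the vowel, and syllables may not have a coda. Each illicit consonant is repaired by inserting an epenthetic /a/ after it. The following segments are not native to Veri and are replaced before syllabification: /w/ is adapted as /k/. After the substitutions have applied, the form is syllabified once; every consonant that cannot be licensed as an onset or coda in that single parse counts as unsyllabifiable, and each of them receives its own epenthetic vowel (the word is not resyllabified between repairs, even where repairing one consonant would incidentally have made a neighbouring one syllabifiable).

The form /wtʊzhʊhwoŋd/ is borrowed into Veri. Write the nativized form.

Substitution: /w/ → /k/, giving /ktʊzhʊhkoŋd/.
The consonants /k/, /z/, /h/, /ŋ/, /d/ cannot be parsed into a legal (C)V syllable (no codas are permitted; onsets are limited to one consonant).
Inserting the epenthetic vowel yields /k/ → /ka/, /z/ → /za/, /h/ → /ha/, /ŋ/ → /ŋa/, /d/ → /da/.

katʊzahʊhakoŋada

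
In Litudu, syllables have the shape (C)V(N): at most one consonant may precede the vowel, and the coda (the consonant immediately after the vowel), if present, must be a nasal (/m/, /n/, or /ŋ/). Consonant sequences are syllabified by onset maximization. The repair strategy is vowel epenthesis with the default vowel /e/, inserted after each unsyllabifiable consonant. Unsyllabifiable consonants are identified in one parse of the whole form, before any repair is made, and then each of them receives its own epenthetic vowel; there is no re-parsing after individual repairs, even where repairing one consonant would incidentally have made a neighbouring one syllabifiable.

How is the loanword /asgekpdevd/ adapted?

asegekepedevede

The consonants /s/, /k/, /p/, /v/, /d/ cannot be parsed into a legal (C)V(N) syllable (only a nasal (/m/, /n/, or /ŋ/) is licensed in coda position; onsets are limited to one consonant).
Each unlicensed consonant becomes the onset of a new syllable: /s/ → /se/, /k/ → /ke/, /p/ → /pe/, /v/ → /ve/, /d/ → /de/.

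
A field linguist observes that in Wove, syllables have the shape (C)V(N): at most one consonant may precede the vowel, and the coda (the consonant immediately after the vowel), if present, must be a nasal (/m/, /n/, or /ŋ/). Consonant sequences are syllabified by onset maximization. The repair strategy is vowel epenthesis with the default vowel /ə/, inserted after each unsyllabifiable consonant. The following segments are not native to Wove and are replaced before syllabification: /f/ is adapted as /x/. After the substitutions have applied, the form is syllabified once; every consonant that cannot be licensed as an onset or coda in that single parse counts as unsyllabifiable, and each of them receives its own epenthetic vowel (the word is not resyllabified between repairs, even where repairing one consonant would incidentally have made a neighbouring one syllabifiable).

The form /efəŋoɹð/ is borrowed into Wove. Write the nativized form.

Substitution: /f/ → /x/, giving /exəŋoɹð/.
The consonants /ɹ/, /ð/ cannot be parsed into a legal (C)V(N) syllable (only a nasal (/m/, /n/, or /ŋ/) is licensed in coda position; onsets are limited to one consonant).
Inserting the epenthetic vowel yields /ɹ/ → /ɹə/, /ð/ → /ðə/.

exəŋoɹəðə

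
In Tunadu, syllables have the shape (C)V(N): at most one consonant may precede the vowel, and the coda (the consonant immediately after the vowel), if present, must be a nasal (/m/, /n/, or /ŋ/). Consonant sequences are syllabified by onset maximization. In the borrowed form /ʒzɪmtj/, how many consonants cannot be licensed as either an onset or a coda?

3

The consonants /ʒ/, /t/, /j/ cannot be parsed into a legal (C)V(N) syllable (only a nasal (/m/, /n/, or /ŋ/) is licensed in coda position; onsets are limited to one consonant).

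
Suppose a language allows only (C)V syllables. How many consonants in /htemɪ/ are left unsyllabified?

1

Syllabifying with onset maximization leaves /h/ stranded (no codas are permitted; onsets are limited to one consonant).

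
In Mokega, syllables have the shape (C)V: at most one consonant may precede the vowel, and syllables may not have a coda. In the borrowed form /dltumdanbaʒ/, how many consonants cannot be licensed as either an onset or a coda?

Syllabifying with onset maximization leaves /d/, /l/, /m/, /n/, /ʒ/ stranded (no codas are permitted; onsets are limited to one consonant).

5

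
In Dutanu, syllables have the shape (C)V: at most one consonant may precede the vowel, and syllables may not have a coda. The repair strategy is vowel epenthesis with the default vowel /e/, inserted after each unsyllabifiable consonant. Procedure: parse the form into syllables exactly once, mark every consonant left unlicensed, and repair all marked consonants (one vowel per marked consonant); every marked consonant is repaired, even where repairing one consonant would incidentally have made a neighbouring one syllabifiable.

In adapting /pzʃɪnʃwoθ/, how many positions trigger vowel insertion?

The unsyllabifiable consonants are /p/, /z/, /n/, /ʃ/, /θ/; each receives one epenthetic vowel.

5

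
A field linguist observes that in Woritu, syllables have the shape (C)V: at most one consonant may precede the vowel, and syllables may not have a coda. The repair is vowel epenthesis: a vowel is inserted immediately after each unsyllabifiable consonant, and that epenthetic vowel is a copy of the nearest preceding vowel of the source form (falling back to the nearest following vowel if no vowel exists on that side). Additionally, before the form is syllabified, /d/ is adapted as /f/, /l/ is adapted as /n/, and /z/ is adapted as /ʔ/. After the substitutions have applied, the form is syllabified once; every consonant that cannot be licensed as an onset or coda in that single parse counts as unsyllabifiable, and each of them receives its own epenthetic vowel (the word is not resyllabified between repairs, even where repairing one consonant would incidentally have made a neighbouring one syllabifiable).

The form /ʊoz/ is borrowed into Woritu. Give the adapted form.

Substitution: /z/ → /ʔ/, giving /ʊoʔ/.
The consonants /ʔ/ cannot be parsed into a legal (C)V syllable (no codas are permitted; onsets are limited to one consonant).
Inserting the epenthetic vowel yields /ʔ/ → /ʔo/.

ʊoʔo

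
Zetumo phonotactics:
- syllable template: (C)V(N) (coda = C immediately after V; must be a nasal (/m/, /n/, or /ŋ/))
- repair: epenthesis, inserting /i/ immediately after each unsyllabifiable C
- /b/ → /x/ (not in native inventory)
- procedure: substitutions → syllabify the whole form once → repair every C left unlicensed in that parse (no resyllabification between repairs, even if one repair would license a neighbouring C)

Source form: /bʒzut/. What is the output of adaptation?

Substitution: /b/ → /x/, giving /xʒzut/.
Syllabifying with onset maximization leaves /x/, /ʒ/, /t/ stranded (only a nasal (/m/, /n/, or /ŋ/) is licensed in coda position; onsets are limited to one consonant).
Epenthesis after each stranded consonant: /x/ → /xi/, /ʒ/ → /ʒi/, /t/ → /ti/.

xiʒizuti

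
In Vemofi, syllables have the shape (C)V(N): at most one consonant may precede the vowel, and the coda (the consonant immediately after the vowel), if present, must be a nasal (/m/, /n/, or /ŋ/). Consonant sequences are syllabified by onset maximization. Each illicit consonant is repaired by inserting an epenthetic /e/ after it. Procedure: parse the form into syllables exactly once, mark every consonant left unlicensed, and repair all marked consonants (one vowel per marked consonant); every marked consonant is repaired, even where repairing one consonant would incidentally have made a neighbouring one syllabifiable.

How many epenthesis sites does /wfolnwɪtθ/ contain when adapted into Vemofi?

5

The unsyllabifiable consonants are /w/, /l/, /n/, /t/, /θ/; each receives one epenthetic vowel.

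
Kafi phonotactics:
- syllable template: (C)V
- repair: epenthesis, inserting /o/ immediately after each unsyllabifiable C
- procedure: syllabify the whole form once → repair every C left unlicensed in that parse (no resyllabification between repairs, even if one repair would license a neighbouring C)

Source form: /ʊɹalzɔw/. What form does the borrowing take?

ʊɹalozɔwo

Syllabifying with onset maximization leaves /l/, /w/ stranded (no codas are permitted; onsets are limited to one consonant).
Epenthesis after each stranded consonant: /l/ → /lo/, /w/ → /wo/.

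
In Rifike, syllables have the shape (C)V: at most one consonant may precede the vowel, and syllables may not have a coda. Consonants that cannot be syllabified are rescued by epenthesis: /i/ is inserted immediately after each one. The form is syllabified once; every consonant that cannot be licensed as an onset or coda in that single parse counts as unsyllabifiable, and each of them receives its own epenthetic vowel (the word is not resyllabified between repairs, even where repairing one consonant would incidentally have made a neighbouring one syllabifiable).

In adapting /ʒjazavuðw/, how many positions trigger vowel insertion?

The unsyllabifiable consonants are /ʒ/, /ð/, /w/; each receives one epenthetic vowel.

3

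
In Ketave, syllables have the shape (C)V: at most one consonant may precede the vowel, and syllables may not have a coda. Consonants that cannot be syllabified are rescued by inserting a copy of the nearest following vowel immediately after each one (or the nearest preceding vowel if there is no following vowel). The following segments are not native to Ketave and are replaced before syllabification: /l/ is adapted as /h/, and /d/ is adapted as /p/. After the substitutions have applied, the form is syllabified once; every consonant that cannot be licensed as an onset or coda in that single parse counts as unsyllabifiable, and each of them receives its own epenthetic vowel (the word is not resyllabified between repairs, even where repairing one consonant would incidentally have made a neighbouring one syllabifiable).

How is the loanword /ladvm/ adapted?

Substitution: /l/ → /h/, /d/ → /p/, giving /hapvm/.
Under (C)V, the unsyllabifiable consonants are /p/, /v/, /m/ (no codas are permitted; onsets are limited to one consonant).
Inserting the epenthetic vowel yields /p/ → /pa/, /v/ → /va/, /m/ → /ma/.

hapavama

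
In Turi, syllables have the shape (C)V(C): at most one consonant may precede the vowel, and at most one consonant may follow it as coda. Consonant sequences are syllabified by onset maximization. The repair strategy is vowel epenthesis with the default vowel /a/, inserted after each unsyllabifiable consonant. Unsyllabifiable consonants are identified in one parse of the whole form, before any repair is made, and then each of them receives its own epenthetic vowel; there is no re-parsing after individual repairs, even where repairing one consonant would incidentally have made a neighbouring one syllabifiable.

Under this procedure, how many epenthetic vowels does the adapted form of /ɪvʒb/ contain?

The unsyllabifiable consonants are /ʒ/, /b/; each receives one epenthetic vowel.

2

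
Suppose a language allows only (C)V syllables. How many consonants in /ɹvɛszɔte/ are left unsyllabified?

2

The consonants /ɹ/, /s/ cannot be parsed into a legal (C)V syllable (no codas are permitted; onsets are limited to one consonant).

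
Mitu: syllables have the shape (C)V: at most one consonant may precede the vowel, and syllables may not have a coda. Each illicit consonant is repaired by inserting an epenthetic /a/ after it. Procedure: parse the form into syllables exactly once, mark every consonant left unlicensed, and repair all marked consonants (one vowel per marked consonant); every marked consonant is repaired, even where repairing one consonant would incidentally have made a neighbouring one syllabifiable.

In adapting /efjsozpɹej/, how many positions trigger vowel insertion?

5

The unsyllabifiable consonants are /f/, /j/, /z/, /p/, /j/; each receives one epenthetic vowel.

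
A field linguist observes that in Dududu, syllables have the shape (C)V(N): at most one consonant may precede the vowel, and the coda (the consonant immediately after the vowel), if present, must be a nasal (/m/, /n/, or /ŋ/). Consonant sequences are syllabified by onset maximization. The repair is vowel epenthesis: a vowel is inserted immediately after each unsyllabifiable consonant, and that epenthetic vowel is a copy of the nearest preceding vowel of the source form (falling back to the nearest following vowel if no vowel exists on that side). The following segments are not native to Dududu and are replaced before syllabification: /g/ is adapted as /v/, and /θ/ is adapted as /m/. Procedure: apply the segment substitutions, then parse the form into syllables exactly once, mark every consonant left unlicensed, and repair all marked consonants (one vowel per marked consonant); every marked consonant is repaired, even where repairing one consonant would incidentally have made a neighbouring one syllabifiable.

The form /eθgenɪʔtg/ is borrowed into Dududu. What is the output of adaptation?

Substitution: /θ/ → /m/, /g/ → /v/, giving /emvenɪʔtv/.
Under (C)V(N), the unsyllabifiable consonants are /ʔ/, /t/, /v/ (only a nasal (/m/, /n/, or /ŋ/) is licensed in coda position; onsets are limited to one consonant).
Inserting the epenthetic vowel yields /ʔ/ → /ʔɪ/, /t/ → /tɪ/, /v/ → /vɪ/.

emvenɪʔɪtɪvɪ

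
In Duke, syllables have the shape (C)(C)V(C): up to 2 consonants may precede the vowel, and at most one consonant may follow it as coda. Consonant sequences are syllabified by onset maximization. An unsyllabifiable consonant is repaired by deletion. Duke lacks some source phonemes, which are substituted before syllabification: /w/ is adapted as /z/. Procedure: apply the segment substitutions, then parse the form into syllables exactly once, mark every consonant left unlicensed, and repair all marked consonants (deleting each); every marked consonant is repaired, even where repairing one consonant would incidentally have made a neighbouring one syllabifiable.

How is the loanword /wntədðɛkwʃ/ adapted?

Substitution: /w/ → /z/, giving /zntədðɛkzʃ/.
Syllabifying with onset maximization leaves /z/, /z/, /ʃ/ stranded (at most one coda consonant is licensed; onsets may contain at most 2 consonants).
Deletion applies to /z/, /z/, /ʃ/.

ntədðɛk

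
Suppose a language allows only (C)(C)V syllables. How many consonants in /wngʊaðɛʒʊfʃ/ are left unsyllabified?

Under (C)(C)V, the unsyllabifiable consonants are /w/, /f/, /ʃ/ (no codas are permitted; onsets may contain at most 2 consonants).

3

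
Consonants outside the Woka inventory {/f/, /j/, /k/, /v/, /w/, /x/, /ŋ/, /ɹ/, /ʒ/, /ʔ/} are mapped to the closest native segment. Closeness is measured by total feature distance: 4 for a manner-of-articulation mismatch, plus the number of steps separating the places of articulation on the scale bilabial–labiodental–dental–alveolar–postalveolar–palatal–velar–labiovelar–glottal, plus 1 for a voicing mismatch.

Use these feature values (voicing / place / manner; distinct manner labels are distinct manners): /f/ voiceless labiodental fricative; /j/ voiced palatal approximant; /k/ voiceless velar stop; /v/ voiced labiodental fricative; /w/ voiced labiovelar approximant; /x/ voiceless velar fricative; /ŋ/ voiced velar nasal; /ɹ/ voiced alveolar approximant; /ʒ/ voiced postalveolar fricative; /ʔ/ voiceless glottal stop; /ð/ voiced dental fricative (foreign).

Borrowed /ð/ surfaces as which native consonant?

v

/v/ is closest: same manner (fricative), place distance 1 (dental→labiodental), same voicing; total 1. Next closest is /f/ at distance 2.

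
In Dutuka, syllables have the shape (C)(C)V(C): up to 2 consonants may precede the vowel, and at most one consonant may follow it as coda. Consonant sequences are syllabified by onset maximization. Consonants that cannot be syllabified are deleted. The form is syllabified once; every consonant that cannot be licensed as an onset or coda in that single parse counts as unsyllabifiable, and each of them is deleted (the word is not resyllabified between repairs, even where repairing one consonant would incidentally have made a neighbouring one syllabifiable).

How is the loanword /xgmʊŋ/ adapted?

The consonants /x/ cannot be parsed into a legal (C)(C)V(C) syllable (at most one coda consonant is licensed; onsets may contain at most 2 consonants).
Each unlicensed consonant is deleted: /x/.

gmʊŋ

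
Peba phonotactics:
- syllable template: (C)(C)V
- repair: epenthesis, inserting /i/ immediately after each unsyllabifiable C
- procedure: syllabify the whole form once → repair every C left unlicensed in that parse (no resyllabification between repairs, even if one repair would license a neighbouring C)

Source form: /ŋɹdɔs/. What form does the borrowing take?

ŋiɹdɔsi

The consonants /ŋ/, /s/ cannot be parsed into a legal (C)(C)V syllable (no codas are permitted; onsets may contain at most 2 consonants).
Inserting the epenthetic vowel yields /ŋ/ → /ŋi/, /s/ → /si/.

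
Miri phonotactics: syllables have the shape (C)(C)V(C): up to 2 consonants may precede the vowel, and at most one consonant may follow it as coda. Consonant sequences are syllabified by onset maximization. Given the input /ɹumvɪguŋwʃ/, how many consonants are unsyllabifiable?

2

Under (C)(C)V(C), the unsyllabifiable consonants are /w/, /ʃ/ (at most one coda consonant is licensed; onsets may contain at most 2 consonants).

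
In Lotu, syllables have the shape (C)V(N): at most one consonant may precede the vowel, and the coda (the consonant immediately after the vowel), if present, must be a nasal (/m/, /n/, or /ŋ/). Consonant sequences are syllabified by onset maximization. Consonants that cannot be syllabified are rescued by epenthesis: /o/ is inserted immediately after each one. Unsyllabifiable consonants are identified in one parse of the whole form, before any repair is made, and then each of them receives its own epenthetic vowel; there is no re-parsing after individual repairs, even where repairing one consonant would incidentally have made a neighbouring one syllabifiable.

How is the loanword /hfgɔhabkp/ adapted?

hofogɔhabokopo

Syllabifying with onset maximization leaves /h/, /f/, /b/, /k/, /p/ stranded (only a nasal (/m/, /n/, or /ŋ/) is licensed in coda position; onsets are limited to one consonant).
Each unlicensed consonant becomes the onset of a new syllable: /h/ → /ho/, /f/ → /fo/, /b/ → /bo/, /k/ → /ko/, /p/ → /po/.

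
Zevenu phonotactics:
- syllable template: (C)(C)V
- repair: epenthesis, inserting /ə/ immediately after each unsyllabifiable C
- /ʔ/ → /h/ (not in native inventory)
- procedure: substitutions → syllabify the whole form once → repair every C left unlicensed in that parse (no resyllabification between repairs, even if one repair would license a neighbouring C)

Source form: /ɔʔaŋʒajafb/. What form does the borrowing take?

Substitution: /ʔ/ → /h/, giving /ɔhaŋʒajafb/.
The consonants /f/, /b/ cannot be parsed into a legal (C)(C)V syllable (no codas are permitted; onsets may contain at most 2 consonants).
Each unlicensed consonant becomes the onset of a new syllable: /f/ → /fə/, /b/ → /bə/.

ɔhaŋʒajafəbə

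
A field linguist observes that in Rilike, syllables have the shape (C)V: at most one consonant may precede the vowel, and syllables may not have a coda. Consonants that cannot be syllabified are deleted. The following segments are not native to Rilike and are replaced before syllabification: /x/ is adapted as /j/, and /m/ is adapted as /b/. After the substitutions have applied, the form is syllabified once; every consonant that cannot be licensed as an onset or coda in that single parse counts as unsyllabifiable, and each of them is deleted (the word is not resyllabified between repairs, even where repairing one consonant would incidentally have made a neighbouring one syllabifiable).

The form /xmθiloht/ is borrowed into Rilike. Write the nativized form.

Substitution: /x/ → /j/, /m/ → /b/, giving /jbθiloht/.
Syllabifying with onset maximization leaves /j/, /b/, /h/, /t/ stranded (no codas are permitted; onsets are limited to one consonant).
Deleting the stranded consonants removes /j/, /b/, /h/, /t/.

θilo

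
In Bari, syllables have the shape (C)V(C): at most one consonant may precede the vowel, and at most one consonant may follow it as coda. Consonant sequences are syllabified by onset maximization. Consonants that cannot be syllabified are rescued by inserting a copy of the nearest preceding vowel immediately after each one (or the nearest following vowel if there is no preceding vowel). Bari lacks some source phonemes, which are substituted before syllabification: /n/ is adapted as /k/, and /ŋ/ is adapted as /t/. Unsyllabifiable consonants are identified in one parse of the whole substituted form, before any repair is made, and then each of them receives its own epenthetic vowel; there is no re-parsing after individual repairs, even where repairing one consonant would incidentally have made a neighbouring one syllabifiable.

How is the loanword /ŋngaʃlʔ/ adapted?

takagaʃlaʔa

Substitution: /ŋ/ → /t/, /n/ → /k/, giving /tkgaʃlʔ/.
Under (C)V(C), the unsyllabifiable consonants are /t/, /k/, /l/, /ʔ/ (at most one coda consonant is licensed; onsets are limited to one consonant).
Inserting the epenthetic vowel yields /t/ → /ta/, /k/ → /ka/, /l/ → /la/, /ʔ/ → /ʔa/.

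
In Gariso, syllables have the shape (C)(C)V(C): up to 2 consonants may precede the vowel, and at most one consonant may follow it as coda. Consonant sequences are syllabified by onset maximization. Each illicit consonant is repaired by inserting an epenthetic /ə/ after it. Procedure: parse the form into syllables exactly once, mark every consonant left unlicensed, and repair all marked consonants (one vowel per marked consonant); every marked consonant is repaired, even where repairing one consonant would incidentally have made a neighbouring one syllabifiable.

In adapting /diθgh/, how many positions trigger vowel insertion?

The unsyllabifiable consonants are /g/, /h/; each receives one epenthetic vowel.

2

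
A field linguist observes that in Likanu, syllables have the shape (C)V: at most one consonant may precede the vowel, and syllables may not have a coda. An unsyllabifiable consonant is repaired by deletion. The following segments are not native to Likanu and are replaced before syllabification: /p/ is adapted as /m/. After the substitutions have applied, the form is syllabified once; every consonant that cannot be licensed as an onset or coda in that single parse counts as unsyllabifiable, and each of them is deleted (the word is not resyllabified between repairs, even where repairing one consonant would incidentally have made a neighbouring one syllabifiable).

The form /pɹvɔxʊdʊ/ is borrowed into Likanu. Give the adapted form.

vɔxʊdʊ

Substitution: /p/ → /m/, giving /mɹvɔxʊdʊ/.
The consonants /m/, /ɹ/ cannot be parsed into a legal (C)V syllable (no codas are permitted; onsets are limited to one consonant).
Each unlicensed consonant is deleted: /m/, /ɹ/.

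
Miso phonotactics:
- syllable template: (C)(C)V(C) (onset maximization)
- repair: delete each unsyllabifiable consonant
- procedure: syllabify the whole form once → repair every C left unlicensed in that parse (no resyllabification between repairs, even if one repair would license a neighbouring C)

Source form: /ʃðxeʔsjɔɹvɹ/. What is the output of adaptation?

ðxeʔsjɔɹ

Syllabifying with onset maximization leaves /ʃ/, /v/, /ɹ/ stranded (at most one coda consonant is licensed; onsets may contain at most 2 consonants).
Deleting the stranded consonants removes /ʃ/, /v/, /ɹ/.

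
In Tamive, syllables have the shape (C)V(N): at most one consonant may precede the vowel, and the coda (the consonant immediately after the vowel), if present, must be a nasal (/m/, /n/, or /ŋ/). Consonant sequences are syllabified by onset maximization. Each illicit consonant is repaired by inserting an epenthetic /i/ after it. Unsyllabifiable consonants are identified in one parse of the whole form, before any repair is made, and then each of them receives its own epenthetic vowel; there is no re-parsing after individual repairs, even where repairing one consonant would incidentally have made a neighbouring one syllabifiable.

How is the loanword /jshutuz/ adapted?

Syllabifying with onset maximization leaves /j/, /s/, /z/ stranded (only a nasal (/m/, /n/, or /ŋ/) is licensed in coda position; onsets are limited to one consonant).
Epenthesis after each stranded consonant: /j/ → /ji/, /s/ → /si/, /z/ → /zi/.

jisihutuzi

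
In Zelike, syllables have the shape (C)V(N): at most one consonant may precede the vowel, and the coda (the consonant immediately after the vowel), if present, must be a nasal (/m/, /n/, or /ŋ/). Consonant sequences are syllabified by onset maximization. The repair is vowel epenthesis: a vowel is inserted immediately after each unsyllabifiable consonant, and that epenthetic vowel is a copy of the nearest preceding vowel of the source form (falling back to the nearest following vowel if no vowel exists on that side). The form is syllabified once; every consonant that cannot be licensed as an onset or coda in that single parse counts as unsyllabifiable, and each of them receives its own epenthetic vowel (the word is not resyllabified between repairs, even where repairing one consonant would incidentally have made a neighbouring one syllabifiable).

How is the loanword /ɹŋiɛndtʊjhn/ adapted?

ɹiŋiɛndɛtʊjʊhʊnʊ

Syllabifying with onset maximization leaves /ɹ/, /d/, /j/, /h/, /n/ stranded (only a nasal (/m/, /n/, or /ŋ/) is licensed in coda position; onsets are limited to one consonant).
Inserting the epenthetic vowel yields /ɹ/ → /ɹi/, /d/ → /dɛ/, /j/ → /jʊ/, /h/ → /hʊ/, /n/ → /nʊ/.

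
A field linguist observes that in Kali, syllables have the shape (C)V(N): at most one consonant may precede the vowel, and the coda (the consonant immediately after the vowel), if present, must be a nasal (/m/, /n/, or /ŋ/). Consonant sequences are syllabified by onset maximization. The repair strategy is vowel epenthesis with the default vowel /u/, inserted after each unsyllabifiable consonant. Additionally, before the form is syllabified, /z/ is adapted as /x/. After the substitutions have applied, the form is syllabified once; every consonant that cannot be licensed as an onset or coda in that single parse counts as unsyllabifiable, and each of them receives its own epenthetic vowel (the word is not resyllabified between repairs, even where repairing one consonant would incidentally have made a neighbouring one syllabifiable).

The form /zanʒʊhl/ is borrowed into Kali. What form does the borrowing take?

Substitution: /z/ → /x/, giving /xanʒʊhl/.
The consonants /h/, /l/ cannot be parsed into a legal (C)V(N) syllable (only a nasal (/m/, /n/, or /ŋ/) is licensed in coda position; onsets are limited to one consonant).
Inserting the epenthetic vowel yields /h/ → /hu/, /l/ → /lu/.

xanʒʊhulu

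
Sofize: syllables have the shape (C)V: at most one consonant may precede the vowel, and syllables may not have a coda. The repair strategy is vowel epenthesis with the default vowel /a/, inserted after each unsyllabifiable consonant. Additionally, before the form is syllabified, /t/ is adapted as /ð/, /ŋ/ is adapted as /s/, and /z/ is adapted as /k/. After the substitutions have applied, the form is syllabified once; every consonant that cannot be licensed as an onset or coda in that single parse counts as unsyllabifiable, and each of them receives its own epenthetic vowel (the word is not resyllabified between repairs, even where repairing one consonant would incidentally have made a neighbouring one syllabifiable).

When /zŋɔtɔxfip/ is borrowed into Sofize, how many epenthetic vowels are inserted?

After substitution the input is /ksɔðɔxfip/.
The unsyllabifiable consonants are /k/, /x/, /p/; each receives one epenthetic vowel.

3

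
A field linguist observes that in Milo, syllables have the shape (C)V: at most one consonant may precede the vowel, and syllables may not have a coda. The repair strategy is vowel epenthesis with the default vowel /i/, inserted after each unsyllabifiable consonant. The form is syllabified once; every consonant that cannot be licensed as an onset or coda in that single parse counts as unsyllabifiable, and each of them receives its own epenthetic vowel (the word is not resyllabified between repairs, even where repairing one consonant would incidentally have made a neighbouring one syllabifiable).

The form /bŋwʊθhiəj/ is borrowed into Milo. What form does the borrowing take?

Under (C)V, the unsyllabifiable consonants are /b/, /ŋ/, /θ/, /j/ (no codas are permitted; onsets are limited to one consonant).
Epenthesis after each stranded consonant: /b/ → /bi/, /ŋ/ → /ŋi/, /θ/ → /θi/, /j/ → /ji/.

biŋiwʊθihiəji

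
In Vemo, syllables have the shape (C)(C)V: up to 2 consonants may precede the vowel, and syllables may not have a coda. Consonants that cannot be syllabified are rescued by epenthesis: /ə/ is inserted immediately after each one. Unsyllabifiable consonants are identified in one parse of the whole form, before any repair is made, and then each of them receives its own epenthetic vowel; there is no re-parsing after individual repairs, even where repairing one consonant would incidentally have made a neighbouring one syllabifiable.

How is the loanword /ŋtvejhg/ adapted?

ŋətvejəhəgə

Syllabifying with onset maximization leaves /ŋ/, /j/, /h/, /g/ stranded (no codas are permitted; onsets may contain at most 2 consonants).
Epenthesis after each stranded consonant: /ŋ/ → /ŋə/, /j/ → /jə/, /h/ → /hə/, /g/ → /gə/.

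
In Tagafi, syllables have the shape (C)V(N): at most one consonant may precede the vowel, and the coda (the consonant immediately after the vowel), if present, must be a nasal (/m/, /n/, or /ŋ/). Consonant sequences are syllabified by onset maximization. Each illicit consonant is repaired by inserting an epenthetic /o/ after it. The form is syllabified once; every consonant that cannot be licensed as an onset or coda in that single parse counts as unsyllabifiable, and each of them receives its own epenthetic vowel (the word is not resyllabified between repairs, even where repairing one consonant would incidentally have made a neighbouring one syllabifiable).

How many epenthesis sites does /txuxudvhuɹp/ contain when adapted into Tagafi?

The unsyllabifiable consonants are /t/, /d/, /v/, /ɹ/, /p/; each receives one epenthetic vowel.

5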